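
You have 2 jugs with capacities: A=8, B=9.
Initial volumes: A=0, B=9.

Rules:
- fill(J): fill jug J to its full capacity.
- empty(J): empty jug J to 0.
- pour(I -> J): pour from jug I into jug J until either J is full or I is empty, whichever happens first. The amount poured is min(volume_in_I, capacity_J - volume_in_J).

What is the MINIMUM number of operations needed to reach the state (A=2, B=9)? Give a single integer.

BFS from (A=0, B=9). One shortest path:
  1. pour(B -> A) -> (A=8 B=1)
  2. empty(A) -> (A=0 B=1)
  3. pour(B -> A) -> (A=1 B=0)
  4. fill(B) -> (A=1 B=9)
  5. pour(B -> A) -> (A=8 B=2)
  6. empty(A) -> (A=0 B=2)
  7. pour(B -> A) -> (A=2 B=0)
  8. fill(B) -> (A=2 B=9)
Reached target in 8 moves.

Answer: 8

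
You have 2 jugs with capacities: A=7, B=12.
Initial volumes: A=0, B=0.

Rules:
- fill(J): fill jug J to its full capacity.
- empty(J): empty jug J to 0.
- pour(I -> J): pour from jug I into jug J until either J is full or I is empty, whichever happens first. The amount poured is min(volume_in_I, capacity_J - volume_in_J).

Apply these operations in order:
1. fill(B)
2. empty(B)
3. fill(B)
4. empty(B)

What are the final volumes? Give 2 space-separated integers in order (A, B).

Answer: 0 0

Derivation:
Step 1: fill(B) -> (A=0 B=12)
Step 2: empty(B) -> (A=0 B=0)
Step 3: fill(B) -> (A=0 B=12)
Step 4: empty(B) -> (A=0 B=0)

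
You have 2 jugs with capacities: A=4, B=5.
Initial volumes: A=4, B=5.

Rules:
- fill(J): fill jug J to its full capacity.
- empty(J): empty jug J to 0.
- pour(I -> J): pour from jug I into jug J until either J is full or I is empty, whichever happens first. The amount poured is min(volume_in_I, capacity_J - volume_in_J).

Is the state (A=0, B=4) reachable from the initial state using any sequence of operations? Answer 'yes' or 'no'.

Answer: yes

Derivation:
BFS from (A=4, B=5):
  1. empty(B) -> (A=4 B=0)
  2. pour(A -> B) -> (A=0 B=4)
Target reached → yes.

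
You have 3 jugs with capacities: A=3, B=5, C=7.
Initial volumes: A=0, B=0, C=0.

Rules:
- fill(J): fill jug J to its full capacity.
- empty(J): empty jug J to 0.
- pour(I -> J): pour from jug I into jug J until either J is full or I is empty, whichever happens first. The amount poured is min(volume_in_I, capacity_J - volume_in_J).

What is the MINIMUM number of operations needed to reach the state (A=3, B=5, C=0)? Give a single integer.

BFS from (A=0, B=0, C=0). One shortest path:
  1. fill(A) -> (A=3 B=0 C=0)
  2. fill(B) -> (A=3 B=5 C=0)
Reached target in 2 moves.

Answer: 2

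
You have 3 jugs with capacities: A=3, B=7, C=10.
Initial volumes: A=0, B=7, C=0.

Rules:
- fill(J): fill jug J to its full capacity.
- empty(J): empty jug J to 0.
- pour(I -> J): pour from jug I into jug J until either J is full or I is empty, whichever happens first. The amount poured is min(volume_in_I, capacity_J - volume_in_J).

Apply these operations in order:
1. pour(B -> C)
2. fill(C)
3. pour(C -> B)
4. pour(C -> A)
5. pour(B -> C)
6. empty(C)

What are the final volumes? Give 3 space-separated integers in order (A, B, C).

Answer: 3 0 0

Derivation:
Step 1: pour(B -> C) -> (A=0 B=0 C=7)
Step 2: fill(C) -> (A=0 B=0 C=10)
Step 3: pour(C -> B) -> (A=0 B=7 C=3)
Step 4: pour(C -> A) -> (A=3 B=7 C=0)
Step 5: pour(B -> C) -> (A=3 B=0 C=7)
Step 6: empty(C) -> (A=3 B=0 C=0)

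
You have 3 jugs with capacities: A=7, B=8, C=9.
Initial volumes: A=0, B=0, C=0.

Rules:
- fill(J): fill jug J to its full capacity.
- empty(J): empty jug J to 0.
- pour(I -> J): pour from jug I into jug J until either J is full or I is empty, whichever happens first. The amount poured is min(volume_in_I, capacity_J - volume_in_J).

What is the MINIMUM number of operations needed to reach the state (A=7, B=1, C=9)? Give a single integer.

BFS from (A=0, B=0, C=0). One shortest path:
  1. fill(B) -> (A=0 B=8 C=0)
  2. fill(C) -> (A=0 B=8 C=9)
  3. pour(B -> A) -> (A=7 B=1 C=9)
Reached target in 3 moves.

Answer: 3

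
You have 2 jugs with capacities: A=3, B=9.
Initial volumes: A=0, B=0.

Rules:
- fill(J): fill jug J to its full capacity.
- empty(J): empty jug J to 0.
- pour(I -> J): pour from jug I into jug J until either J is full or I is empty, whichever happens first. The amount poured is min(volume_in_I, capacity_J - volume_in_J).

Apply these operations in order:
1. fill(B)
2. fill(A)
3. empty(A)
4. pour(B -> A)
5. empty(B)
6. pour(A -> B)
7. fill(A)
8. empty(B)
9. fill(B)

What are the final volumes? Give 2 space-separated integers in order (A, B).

Step 1: fill(B) -> (A=0 B=9)
Step 2: fill(A) -> (A=3 B=9)
Step 3: empty(A) -> (A=0 B=9)
Step 4: pour(B -> A) -> (A=3 B=6)
Step 5: empty(B) -> (A=3 B=0)
Step 6: pour(A -> B) -> (A=0 B=3)
Step 7: fill(A) -> (A=3 B=3)
Step 8: empty(B) -> (A=3 B=0)
Step 9: fill(B) -> (A=3 B=9)

Answer: 3 9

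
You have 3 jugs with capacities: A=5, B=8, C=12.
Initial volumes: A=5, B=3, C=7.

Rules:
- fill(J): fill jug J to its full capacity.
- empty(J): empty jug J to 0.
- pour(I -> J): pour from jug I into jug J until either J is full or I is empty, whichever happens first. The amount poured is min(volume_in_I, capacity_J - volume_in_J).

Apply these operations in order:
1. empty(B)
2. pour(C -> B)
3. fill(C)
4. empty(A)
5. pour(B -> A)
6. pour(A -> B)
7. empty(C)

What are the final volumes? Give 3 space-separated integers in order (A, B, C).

Step 1: empty(B) -> (A=5 B=0 C=7)
Step 2: pour(C -> B) -> (A=5 B=7 C=0)
Step 3: fill(C) -> (A=5 B=7 C=12)
Step 4: empty(A) -> (A=0 B=7 C=12)
Step 5: pour(B -> A) -> (A=5 B=2 C=12)
Step 6: pour(A -> B) -> (A=0 B=7 C=12)
Step 7: empty(C) -> (A=0 B=7 C=0)

Answer: 0 7 0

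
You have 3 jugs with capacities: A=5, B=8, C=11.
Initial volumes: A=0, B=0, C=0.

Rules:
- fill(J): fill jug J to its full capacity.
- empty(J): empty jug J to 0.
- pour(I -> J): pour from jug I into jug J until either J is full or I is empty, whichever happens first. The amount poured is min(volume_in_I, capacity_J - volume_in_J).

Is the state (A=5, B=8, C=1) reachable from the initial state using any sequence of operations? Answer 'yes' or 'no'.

BFS from (A=0, B=0, C=0):
  1. fill(B) -> (A=0 B=8 C=0)
  2. fill(C) -> (A=0 B=8 C=11)
  3. pour(C -> A) -> (A=5 B=8 C=6)
  4. empty(A) -> (A=0 B=8 C=6)
  5. pour(C -> A) -> (A=5 B=8 C=1)
Target reached → yes.

Answer: yes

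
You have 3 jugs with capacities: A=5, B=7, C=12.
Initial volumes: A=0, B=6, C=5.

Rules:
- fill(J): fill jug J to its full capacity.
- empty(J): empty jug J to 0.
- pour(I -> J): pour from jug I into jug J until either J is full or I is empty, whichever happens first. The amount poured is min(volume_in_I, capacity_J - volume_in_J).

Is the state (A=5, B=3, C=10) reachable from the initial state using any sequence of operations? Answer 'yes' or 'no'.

Answer: yes

Derivation:
BFS from (A=0, B=6, C=5):
  1. pour(B -> A) -> (A=5 B=1 C=5)
  2. pour(A -> C) -> (A=0 B=1 C=10)
  3. pour(B -> A) -> (A=1 B=0 C=10)
  4. fill(B) -> (A=1 B=7 C=10)
  5. pour(B -> A) -> (A=5 B=3 C=10)
Target reached → yes.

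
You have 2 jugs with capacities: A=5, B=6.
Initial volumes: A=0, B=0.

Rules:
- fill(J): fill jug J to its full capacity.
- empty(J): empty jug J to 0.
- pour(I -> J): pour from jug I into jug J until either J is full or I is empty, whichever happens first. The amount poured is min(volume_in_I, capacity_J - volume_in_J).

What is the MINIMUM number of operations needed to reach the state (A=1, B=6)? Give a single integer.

Answer: 5

Derivation:
BFS from (A=0, B=0). One shortest path:
  1. fill(B) -> (A=0 B=6)
  2. pour(B -> A) -> (A=5 B=1)
  3. empty(A) -> (A=0 B=1)
  4. pour(B -> A) -> (A=1 B=0)
  5. fill(B) -> (A=1 B=6)
Reached target in 5 moves.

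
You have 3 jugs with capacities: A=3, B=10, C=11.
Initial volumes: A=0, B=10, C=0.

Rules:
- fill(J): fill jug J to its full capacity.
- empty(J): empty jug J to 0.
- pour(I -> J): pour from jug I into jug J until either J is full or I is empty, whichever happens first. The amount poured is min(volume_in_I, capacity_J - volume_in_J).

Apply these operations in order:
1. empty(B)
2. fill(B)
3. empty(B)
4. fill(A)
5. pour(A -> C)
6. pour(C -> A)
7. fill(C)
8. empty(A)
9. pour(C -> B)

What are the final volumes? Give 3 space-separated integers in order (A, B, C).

Step 1: empty(B) -> (A=0 B=0 C=0)
Step 2: fill(B) -> (A=0 B=10 C=0)
Step 3: empty(B) -> (A=0 B=0 C=0)
Step 4: fill(A) -> (A=3 B=0 C=0)
Step 5: pour(A -> C) -> (A=0 B=0 C=3)
Step 6: pour(C -> A) -> (A=3 B=0 C=0)
Step 7: fill(C) -> (A=3 B=0 C=11)
Step 8: empty(A) -> (A=0 B=0 C=11)
Step 9: pour(C -> B) -> (A=0 B=10 C=1)

Answer: 0 10 1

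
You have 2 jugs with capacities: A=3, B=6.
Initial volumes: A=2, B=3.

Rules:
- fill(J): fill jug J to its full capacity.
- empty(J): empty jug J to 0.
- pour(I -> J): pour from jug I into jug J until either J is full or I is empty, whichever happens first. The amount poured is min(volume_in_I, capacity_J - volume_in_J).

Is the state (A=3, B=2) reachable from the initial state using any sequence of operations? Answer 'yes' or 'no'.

Answer: yes

Derivation:
BFS from (A=2, B=3):
  1. pour(B -> A) -> (A=3 B=2)
Target reached → yes.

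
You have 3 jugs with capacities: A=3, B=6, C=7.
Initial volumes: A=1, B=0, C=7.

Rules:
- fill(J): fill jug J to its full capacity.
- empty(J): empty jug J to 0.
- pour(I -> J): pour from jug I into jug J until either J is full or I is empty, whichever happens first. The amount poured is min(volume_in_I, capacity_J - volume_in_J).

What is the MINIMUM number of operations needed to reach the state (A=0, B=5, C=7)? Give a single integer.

BFS from (A=1, B=0, C=7). One shortest path:
  1. pour(C -> A) -> (A=3 B=0 C=5)
  2. empty(A) -> (A=0 B=0 C=5)
  3. pour(C -> B) -> (A=0 B=5 C=0)
  4. fill(C) -> (A=0 B=5 C=7)
Reached target in 4 moves.

Answer: 4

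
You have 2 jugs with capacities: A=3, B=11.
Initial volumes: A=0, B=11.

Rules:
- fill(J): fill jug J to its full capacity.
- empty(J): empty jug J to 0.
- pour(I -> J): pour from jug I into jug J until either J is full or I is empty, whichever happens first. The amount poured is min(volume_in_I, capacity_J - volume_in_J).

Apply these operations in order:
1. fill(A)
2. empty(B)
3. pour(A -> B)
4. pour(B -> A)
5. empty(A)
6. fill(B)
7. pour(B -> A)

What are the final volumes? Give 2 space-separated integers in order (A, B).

Step 1: fill(A) -> (A=3 B=11)
Step 2: empty(B) -> (A=3 B=0)
Step 3: pour(A -> B) -> (A=0 B=3)
Step 4: pour(B -> A) -> (A=3 B=0)
Step 5: empty(A) -> (A=0 B=0)
Step 6: fill(B) -> (A=0 B=11)
Step 7: pour(B -> A) -> (A=3 B=8)

Answer: 3 8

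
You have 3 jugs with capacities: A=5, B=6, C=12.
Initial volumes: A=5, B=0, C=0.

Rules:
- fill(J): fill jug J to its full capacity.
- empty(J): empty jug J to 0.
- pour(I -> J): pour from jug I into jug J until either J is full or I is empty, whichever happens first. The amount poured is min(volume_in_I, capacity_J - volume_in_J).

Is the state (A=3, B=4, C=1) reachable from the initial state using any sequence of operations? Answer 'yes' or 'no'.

Answer: no

Derivation:
BFS explored all 326 reachable states.
Reachable set includes: (0,0,0), (0,0,1), (0,0,2), (0,0,3), (0,0,4), (0,0,5), (0,0,6), (0,0,7), (0,0,8), (0,0,9), (0,0,10), (0,0,11) ...
Target (A=3, B=4, C=1) not in reachable set → no.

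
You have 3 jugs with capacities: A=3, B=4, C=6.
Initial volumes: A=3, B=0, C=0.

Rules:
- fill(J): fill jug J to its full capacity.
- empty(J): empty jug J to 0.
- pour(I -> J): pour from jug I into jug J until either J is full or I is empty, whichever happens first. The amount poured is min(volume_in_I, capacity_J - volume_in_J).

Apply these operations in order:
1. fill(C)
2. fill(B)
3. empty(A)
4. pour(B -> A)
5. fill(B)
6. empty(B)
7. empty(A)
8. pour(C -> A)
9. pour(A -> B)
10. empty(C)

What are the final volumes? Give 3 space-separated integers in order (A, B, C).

Answer: 0 3 0

Derivation:
Step 1: fill(C) -> (A=3 B=0 C=6)
Step 2: fill(B) -> (A=3 B=4 C=6)
Step 3: empty(A) -> (A=0 B=4 C=6)
Step 4: pour(B -> A) -> (A=3 B=1 C=6)
Step 5: fill(B) -> (A=3 B=4 C=6)
Step 6: empty(B) -> (A=3 B=0 C=6)
Step 7: empty(A) -> (A=0 B=0 C=6)
Step 8: pour(C -> A) -> (A=3 B=0 C=3)
Step 9: pour(A -> B) -> (A=0 B=3 C=3)
Step 10: empty(C) -> (A=0 B=3 C=0)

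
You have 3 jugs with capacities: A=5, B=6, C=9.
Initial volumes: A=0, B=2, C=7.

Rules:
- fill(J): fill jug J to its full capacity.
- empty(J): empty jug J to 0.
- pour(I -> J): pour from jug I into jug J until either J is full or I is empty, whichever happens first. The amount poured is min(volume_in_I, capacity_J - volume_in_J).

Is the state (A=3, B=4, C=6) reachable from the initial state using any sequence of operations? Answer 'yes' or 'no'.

Answer: no

Derivation:
BFS explored all 260 reachable states.
Reachable set includes: (0,0,0), (0,0,1), (0,0,2), (0,0,3), (0,0,4), (0,0,5), (0,0,6), (0,0,7), (0,0,8), (0,0,9), (0,1,0), (0,1,1) ...
Target (A=3, B=4, C=6) not in reachable set → no.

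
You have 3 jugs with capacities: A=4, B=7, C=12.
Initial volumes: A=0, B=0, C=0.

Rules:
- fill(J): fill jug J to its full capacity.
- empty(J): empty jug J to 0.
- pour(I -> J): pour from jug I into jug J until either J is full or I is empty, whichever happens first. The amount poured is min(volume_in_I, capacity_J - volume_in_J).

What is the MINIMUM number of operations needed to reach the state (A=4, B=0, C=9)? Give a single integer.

BFS from (A=0, B=0, C=0). One shortest path:
  1. fill(A) -> (A=4 B=0 C=0)
  2. fill(C) -> (A=4 B=0 C=12)
  3. pour(A -> B) -> (A=0 B=4 C=12)
  4. fill(A) -> (A=4 B=4 C=12)
  5. pour(C -> B) -> (A=4 B=7 C=9)
  6. empty(B) -> (A=4 B=0 C=9)
Reached target in 6 moves.

Answer: 6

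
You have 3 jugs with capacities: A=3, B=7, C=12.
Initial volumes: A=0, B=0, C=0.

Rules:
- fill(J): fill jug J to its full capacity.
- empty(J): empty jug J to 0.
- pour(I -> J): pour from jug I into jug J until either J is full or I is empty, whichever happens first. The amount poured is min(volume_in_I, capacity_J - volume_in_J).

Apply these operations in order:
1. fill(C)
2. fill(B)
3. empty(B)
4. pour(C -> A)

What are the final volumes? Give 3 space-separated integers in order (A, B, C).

Step 1: fill(C) -> (A=0 B=0 C=12)
Step 2: fill(B) -> (A=0 B=7 C=12)
Step 3: empty(B) -> (A=0 B=0 C=12)
Step 4: pour(C -> A) -> (A=3 B=0 C=9)

Answer: 3 0 9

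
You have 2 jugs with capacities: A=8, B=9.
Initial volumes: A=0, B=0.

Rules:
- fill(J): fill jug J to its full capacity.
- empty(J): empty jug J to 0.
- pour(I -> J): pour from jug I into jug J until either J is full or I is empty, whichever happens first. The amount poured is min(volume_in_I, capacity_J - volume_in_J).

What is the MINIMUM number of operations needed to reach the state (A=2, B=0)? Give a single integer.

BFS from (A=0, B=0). One shortest path:
  1. fill(B) -> (A=0 B=9)
  2. pour(B -> A) -> (A=8 B=1)
  3. empty(A) -> (A=0 B=1)
  4. pour(B -> A) -> (A=1 B=0)
  5. fill(B) -> (A=1 B=9)
  6. pour(B -> A) -> (A=8 B=2)
  7. empty(A) -> (A=0 B=2)
  8. pour(B -> A) -> (A=2 B=0)
Reached target in 8 moves.

Answer: 8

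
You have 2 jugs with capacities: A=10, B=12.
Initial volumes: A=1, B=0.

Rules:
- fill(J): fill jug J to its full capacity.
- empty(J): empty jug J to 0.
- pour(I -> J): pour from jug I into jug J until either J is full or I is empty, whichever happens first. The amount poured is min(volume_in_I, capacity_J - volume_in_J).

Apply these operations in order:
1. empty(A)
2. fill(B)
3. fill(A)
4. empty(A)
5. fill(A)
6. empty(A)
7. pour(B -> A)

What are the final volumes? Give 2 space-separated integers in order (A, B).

Step 1: empty(A) -> (A=0 B=0)
Step 2: fill(B) -> (A=0 B=12)
Step 3: fill(A) -> (A=10 B=12)
Step 4: empty(A) -> (A=0 B=12)
Step 5: fill(A) -> (A=10 B=12)
Step 6: empty(A) -> (A=0 B=12)
Step 7: pour(B -> A) -> (A=10 B=2)

Answer: 10 2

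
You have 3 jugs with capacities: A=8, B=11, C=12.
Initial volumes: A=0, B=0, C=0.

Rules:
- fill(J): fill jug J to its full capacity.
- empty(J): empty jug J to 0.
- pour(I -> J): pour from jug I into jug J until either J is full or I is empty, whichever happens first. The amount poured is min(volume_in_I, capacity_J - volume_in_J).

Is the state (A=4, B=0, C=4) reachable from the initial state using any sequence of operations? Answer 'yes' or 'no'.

Answer: yes

Derivation:
BFS from (A=0, B=0, C=0):
  1. fill(A) -> (A=8 B=0 C=0)
  2. fill(B) -> (A=8 B=11 C=0)
  3. pour(A -> C) -> (A=0 B=11 C=8)
  4. pour(B -> A) -> (A=8 B=3 C=8)
  5. pour(A -> C) -> (A=4 B=3 C=12)
  6. pour(C -> B) -> (A=4 B=11 C=4)
  7. empty(B) -> (A=4 B=0 C=4)
Target reached → yes.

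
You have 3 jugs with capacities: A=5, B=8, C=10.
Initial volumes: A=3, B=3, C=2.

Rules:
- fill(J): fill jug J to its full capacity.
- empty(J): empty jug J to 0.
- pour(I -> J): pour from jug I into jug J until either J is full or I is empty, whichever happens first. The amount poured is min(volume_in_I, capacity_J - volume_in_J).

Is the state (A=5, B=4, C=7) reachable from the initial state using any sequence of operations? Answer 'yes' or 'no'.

BFS from (A=3, B=3, C=2):
  1. pour(B -> A) -> (A=5 B=1 C=2)
  2. pour(A -> C) -> (A=0 B=1 C=7)
  3. pour(B -> A) -> (A=1 B=0 C=7)
  4. fill(B) -> (A=1 B=8 C=7)
  5. pour(B -> A) -> (A=5 B=4 C=7)
Target reached → yes.

Answer: yes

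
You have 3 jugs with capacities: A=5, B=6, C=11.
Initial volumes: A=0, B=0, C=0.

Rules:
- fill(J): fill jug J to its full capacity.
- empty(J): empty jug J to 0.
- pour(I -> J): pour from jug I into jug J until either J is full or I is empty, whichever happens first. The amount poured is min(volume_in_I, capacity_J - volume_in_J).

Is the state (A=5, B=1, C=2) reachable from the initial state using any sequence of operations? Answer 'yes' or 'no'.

BFS from (A=0, B=0, C=0):
  1. fill(B) -> (A=0 B=6 C=0)
  2. pour(B -> A) -> (A=5 B=1 C=0)
  3. empty(A) -> (A=0 B=1 C=0)
  4. pour(B -> A) -> (A=1 B=0 C=0)
  5. fill(B) -> (A=1 B=6 C=0)
  6. pour(B -> A) -> (A=5 B=2 C=0)
  7. empty(A) -> (A=0 B=2 C=0)
  8. pour(B -> C) -> (A=0 B=0 C=2)
  9. fill(B) -> (A=0 B=6 C=2)
  10. pour(B -> A) -> (A=5 B=1 C=2)
Target reached → yes.

Answer: yes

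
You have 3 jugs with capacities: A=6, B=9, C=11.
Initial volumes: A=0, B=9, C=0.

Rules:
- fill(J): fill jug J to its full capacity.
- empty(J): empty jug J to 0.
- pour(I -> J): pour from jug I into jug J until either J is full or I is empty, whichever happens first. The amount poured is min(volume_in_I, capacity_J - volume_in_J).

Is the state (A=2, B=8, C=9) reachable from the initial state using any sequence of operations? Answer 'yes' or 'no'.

BFS explored all 440 reachable states.
Reachable set includes: (0,0,0), (0,0,1), (0,0,2), (0,0,3), (0,0,4), (0,0,5), (0,0,6), (0,0,7), (0,0,8), (0,0,9), (0,0,10), (0,0,11) ...
Target (A=2, B=8, C=9) not in reachable set → no.

Answer: no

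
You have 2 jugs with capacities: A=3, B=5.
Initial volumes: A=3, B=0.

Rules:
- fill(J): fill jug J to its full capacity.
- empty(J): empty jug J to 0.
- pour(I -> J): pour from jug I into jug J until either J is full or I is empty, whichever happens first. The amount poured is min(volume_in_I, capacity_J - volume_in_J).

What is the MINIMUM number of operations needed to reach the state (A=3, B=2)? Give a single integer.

BFS from (A=3, B=0). One shortest path:
  1. empty(A) -> (A=0 B=0)
  2. fill(B) -> (A=0 B=5)
  3. pour(B -> A) -> (A=3 B=2)
Reached target in 3 moves.

Answer: 3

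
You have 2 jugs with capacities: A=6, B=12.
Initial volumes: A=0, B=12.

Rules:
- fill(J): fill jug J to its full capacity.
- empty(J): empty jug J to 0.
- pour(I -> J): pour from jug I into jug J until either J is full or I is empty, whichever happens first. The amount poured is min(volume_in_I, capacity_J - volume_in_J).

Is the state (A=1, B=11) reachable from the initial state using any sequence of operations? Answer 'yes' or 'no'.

Answer: no

Derivation:
BFS explored all 6 reachable states.
Reachable set includes: (0,0), (0,6), (0,12), (6,0), (6,6), (6,12)
Target (A=1, B=11) not in reachable set → no.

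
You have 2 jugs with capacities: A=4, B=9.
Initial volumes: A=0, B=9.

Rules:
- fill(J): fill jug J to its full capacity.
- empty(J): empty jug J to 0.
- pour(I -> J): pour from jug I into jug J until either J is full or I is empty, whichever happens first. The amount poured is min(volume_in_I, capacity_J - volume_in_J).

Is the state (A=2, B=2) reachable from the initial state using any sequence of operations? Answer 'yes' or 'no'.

BFS explored all 26 reachable states.
Reachable set includes: (0,0), (0,1), (0,2), (0,3), (0,4), (0,5), (0,6), (0,7), (0,8), (0,9), (1,0), (1,9) ...
Target (A=2, B=2) not in reachable set → no.

Answer: no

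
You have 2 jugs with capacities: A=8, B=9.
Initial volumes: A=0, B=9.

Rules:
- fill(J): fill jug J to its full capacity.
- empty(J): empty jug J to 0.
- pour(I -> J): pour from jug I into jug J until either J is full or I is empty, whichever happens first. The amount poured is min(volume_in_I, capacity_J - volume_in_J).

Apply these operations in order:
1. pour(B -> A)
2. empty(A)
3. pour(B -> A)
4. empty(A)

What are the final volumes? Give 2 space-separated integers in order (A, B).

Step 1: pour(B -> A) -> (A=8 B=1)
Step 2: empty(A) -> (A=0 B=1)
Step 3: pour(B -> A) -> (A=1 B=0)
Step 4: empty(A) -> (A=0 B=0)

Answer: 0 0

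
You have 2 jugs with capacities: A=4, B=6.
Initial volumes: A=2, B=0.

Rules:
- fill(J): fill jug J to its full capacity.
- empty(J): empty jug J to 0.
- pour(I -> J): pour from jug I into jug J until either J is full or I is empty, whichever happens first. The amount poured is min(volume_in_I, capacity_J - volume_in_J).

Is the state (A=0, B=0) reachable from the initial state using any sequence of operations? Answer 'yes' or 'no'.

BFS from (A=2, B=0):
  1. empty(A) -> (A=0 B=0)
Target reached → yes.

Answer: yes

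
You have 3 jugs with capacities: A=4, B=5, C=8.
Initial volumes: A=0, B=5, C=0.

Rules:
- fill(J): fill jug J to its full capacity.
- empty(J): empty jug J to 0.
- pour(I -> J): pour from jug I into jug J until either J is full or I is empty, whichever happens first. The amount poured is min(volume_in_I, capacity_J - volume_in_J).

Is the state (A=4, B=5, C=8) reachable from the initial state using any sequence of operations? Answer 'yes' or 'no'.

BFS from (A=0, B=5, C=0):
  1. fill(A) -> (A=4 B=5 C=0)
  2. fill(C) -> (A=4 B=5 C=8)
Target reached → yes.

Answer: yes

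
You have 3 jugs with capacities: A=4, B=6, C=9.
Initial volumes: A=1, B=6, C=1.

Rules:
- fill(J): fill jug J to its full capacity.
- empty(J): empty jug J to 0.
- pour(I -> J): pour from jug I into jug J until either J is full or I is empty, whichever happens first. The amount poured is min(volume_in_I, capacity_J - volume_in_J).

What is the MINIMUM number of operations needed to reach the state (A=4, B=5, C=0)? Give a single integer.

Answer: 5

Derivation:
BFS from (A=1, B=6, C=1). One shortest path:
  1. fill(A) -> (A=4 B=6 C=1)
  2. empty(B) -> (A=4 B=0 C=1)
  3. pour(A -> B) -> (A=0 B=4 C=1)
  4. fill(A) -> (A=4 B=4 C=1)
  5. pour(C -> B) -> (A=4 B=5 C=0)
Reached target in 5 moves.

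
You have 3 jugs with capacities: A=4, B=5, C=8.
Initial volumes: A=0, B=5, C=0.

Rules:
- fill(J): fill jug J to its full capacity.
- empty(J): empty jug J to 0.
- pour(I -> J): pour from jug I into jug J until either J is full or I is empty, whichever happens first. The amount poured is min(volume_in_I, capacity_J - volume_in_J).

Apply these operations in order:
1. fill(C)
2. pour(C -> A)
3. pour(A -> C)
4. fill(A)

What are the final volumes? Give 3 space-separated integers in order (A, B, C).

Answer: 4 5 8

Derivation:
Step 1: fill(C) -> (A=0 B=5 C=8)
Step 2: pour(C -> A) -> (A=4 B=5 C=4)
Step 3: pour(A -> C) -> (A=0 B=5 C=8)
Step 4: fill(A) -> (A=4 B=5 C=8)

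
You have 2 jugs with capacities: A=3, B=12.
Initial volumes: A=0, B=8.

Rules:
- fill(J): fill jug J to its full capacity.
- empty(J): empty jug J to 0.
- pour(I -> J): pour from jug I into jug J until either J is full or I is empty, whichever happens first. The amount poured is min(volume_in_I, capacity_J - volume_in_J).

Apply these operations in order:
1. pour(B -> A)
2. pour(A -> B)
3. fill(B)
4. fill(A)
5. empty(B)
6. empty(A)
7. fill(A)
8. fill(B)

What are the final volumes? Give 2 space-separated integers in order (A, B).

Step 1: pour(B -> A) -> (A=3 B=5)
Step 2: pour(A -> B) -> (A=0 B=8)
Step 3: fill(B) -> (A=0 B=12)
Step 4: fill(A) -> (A=3 B=12)
Step 5: empty(B) -> (A=3 B=0)
Step 6: empty(A) -> (A=0 B=0)
Step 7: fill(A) -> (A=3 B=0)
Step 8: fill(B) -> (A=3 B=12)

Answer: 3 12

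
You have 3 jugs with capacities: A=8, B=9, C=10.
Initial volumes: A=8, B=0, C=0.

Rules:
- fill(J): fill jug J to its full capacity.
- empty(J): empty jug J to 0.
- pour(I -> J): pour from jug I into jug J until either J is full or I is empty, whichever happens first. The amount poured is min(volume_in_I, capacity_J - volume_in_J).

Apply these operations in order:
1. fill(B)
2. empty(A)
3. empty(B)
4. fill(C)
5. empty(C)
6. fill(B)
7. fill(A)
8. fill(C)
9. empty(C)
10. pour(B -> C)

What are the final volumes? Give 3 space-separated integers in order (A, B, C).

Step 1: fill(B) -> (A=8 B=9 C=0)
Step 2: empty(A) -> (A=0 B=9 C=0)
Step 3: empty(B) -> (A=0 B=0 C=0)
Step 4: fill(C) -> (A=0 B=0 C=10)
Step 5: empty(C) -> (A=0 B=0 C=0)
Step 6: fill(B) -> (A=0 B=9 C=0)
Step 7: fill(A) -> (A=8 B=9 C=0)
Step 8: fill(C) -> (A=8 B=9 C=10)
Step 9: empty(C) -> (A=8 B=9 C=0)
Step 10: pour(B -> C) -> (A=8 B=0 C=9)

Answer: 8 0 9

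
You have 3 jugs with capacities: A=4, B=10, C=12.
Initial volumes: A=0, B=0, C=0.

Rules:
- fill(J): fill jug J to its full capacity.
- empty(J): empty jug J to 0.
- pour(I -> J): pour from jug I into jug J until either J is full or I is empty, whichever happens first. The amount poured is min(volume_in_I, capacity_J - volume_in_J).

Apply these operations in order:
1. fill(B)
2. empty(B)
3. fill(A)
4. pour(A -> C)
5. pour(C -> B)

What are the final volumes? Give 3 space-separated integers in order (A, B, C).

Answer: 0 4 0

Derivation:
Step 1: fill(B) -> (A=0 B=10 C=0)
Step 2: empty(B) -> (A=0 B=0 C=0)
Step 3: fill(A) -> (A=4 B=0 C=0)
Step 4: pour(A -> C) -> (A=0 B=0 C=4)
Step 5: pour(C -> B) -> (A=0 B=4 C=0)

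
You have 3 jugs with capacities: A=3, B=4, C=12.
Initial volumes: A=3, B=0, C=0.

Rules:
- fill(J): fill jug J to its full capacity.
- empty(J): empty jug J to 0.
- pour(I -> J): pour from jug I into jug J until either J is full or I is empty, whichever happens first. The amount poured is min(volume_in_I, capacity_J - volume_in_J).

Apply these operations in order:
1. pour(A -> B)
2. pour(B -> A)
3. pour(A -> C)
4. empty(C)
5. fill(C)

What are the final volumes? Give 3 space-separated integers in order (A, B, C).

Step 1: pour(A -> B) -> (A=0 B=3 C=0)
Step 2: pour(B -> A) -> (A=3 B=0 C=0)
Step 3: pour(A -> C) -> (A=0 B=0 C=3)
Step 4: empty(C) -> (A=0 B=0 C=0)
Step 5: fill(C) -> (A=0 B=0 C=12)

Answer: 0 0 12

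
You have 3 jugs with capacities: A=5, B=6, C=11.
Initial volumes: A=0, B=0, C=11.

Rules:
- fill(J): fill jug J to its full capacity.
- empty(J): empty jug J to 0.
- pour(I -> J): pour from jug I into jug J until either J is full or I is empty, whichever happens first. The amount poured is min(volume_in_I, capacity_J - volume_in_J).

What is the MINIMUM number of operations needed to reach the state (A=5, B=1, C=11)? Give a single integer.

BFS from (A=0, B=0, C=11). One shortest path:
  1. fill(B) -> (A=0 B=6 C=11)
  2. pour(B -> A) -> (A=5 B=1 C=11)
Reached target in 2 moves.

Answer: 2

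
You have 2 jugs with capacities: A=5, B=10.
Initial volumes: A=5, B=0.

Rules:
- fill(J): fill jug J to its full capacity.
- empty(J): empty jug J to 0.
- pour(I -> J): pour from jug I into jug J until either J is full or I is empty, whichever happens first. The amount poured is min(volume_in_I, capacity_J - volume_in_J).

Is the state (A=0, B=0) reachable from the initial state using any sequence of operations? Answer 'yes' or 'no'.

BFS from (A=5, B=0):
  1. empty(A) -> (A=0 B=0)
Target reached → yes.

Answer: yes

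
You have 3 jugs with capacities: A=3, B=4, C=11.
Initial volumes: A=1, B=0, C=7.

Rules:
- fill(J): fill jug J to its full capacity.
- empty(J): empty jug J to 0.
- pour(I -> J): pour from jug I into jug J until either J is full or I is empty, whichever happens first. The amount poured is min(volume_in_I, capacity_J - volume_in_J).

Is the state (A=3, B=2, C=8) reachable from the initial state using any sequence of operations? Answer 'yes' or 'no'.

Answer: yes

Derivation:
BFS from (A=1, B=0, C=7):
  1. fill(B) -> (A=1 B=4 C=7)
  2. fill(C) -> (A=1 B=4 C=11)
  3. pour(B -> A) -> (A=3 B=2 C=11)
  4. empty(A) -> (A=0 B=2 C=11)
  5. pour(C -> A) -> (A=3 B=2 C=8)
Target reached → yes.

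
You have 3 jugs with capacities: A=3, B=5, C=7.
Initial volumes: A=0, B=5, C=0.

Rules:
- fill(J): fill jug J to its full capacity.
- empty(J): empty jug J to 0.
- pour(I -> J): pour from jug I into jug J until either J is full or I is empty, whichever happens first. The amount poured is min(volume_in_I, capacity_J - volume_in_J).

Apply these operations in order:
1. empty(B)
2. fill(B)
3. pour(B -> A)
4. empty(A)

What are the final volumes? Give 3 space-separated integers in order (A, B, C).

Answer: 0 2 0

Derivation:
Step 1: empty(B) -> (A=0 B=0 C=0)
Step 2: fill(B) -> (A=0 B=5 C=0)
Step 3: pour(B -> A) -> (A=3 B=2 C=0)
Step 4: empty(A) -> (A=0 B=2 C=0)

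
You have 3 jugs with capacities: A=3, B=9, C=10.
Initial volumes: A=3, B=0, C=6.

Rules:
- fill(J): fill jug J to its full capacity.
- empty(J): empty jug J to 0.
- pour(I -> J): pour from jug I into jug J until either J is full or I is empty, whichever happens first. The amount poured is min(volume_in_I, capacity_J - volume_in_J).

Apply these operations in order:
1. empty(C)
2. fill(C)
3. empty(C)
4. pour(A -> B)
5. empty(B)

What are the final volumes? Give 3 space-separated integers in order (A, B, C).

Answer: 0 0 0

Derivation:
Step 1: empty(C) -> (A=3 B=0 C=0)
Step 2: fill(C) -> (A=3 B=0 C=10)
Step 3: empty(C) -> (A=3 B=0 C=0)
Step 4: pour(A -> B) -> (A=0 B=3 C=0)
Step 5: empty(B) -> (A=0 B=0 C=0)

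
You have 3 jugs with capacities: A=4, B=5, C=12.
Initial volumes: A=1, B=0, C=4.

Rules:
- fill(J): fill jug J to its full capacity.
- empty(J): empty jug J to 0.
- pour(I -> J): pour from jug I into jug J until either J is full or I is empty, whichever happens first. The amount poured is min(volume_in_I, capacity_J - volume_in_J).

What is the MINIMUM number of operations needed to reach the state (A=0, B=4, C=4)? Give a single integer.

Answer: 2

Derivation:
BFS from (A=1, B=0, C=4). One shortest path:
  1. fill(A) -> (A=4 B=0 C=4)
  2. pour(A -> B) -> (A=0 B=4 C=4)
Reached target in 2 moves.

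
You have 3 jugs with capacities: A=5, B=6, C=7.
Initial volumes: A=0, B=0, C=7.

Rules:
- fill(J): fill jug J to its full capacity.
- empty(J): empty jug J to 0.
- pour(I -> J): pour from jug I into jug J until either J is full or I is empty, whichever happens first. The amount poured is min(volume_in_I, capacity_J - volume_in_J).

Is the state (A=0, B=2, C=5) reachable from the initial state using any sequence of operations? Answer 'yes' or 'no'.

BFS from (A=0, B=0, C=7):
  1. pour(C -> A) -> (A=5 B=0 C=2)
  2. pour(C -> B) -> (A=5 B=2 C=0)
  3. pour(A -> C) -> (A=0 B=2 C=5)
Target reached → yes.

Answer: yes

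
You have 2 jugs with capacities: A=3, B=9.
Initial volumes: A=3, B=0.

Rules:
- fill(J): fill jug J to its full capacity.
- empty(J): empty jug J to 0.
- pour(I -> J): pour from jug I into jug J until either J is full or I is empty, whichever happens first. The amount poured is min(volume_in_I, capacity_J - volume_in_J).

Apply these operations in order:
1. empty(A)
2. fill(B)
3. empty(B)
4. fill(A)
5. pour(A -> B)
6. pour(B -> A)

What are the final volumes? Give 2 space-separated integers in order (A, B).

Step 1: empty(A) -> (A=0 B=0)
Step 2: fill(B) -> (A=0 B=9)
Step 3: empty(B) -> (A=0 B=0)
Step 4: fill(A) -> (A=3 B=0)
Step 5: pour(A -> B) -> (A=0 B=3)
Step 6: pour(B -> A) -> (A=3 B=0)

Answer: 3 0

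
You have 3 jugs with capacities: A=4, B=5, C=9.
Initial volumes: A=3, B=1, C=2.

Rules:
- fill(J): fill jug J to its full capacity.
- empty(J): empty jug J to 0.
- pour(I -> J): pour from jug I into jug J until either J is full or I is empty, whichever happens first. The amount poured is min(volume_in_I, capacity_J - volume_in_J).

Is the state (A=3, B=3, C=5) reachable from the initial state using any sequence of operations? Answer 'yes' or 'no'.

BFS explored all 205 reachable states.
Reachable set includes: (0,0,0), (0,0,1), (0,0,2), (0,0,3), (0,0,4), (0,0,5), (0,0,6), (0,0,7), (0,0,8), (0,0,9), (0,1,0), (0,1,1) ...
Target (A=3, B=3, C=5) not in reachable set → no.

Answer: no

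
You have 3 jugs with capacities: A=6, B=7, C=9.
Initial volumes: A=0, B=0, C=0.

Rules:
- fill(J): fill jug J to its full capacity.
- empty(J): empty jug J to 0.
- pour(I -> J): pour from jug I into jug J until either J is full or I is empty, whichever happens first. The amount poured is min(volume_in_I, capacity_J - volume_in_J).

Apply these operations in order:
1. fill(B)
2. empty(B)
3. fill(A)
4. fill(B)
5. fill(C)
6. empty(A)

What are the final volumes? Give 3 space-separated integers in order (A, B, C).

Step 1: fill(B) -> (A=0 B=7 C=0)
Step 2: empty(B) -> (A=0 B=0 C=0)
Step 3: fill(A) -> (A=6 B=0 C=0)
Step 4: fill(B) -> (A=6 B=7 C=0)
Step 5: fill(C) -> (A=6 B=7 C=9)
Step 6: empty(A) -> (A=0 B=7 C=9)

Answer: 0 7 9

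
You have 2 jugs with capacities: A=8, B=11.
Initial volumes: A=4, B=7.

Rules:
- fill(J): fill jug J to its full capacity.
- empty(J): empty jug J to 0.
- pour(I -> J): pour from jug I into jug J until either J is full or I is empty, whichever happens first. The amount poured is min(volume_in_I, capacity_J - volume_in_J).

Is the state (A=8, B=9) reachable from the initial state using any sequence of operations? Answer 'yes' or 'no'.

Answer: yes

Derivation:
BFS from (A=4, B=7):
  1. empty(B) -> (A=4 B=0)
  2. pour(A -> B) -> (A=0 B=4)
  3. fill(A) -> (A=8 B=4)
  4. pour(A -> B) -> (A=1 B=11)
  5. empty(B) -> (A=1 B=0)
  6. pour(A -> B) -> (A=0 B=1)
  7. fill(A) -> (A=8 B=1)
  8. pour(A -> B) -> (A=0 B=9)
  9. fill(A) -> (A=8 B=9)
Target reached → yes.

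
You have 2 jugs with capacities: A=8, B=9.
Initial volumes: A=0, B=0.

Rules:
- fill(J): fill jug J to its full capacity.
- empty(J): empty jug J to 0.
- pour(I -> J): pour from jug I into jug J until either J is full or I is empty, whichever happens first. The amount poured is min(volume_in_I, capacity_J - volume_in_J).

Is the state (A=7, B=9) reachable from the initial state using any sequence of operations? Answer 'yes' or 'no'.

Answer: yes

Derivation:
BFS from (A=0, B=0):
  1. fill(A) -> (A=8 B=0)
  2. pour(A -> B) -> (A=0 B=8)
  3. fill(A) -> (A=8 B=8)
  4. pour(A -> B) -> (A=7 B=9)
Target reached → yes.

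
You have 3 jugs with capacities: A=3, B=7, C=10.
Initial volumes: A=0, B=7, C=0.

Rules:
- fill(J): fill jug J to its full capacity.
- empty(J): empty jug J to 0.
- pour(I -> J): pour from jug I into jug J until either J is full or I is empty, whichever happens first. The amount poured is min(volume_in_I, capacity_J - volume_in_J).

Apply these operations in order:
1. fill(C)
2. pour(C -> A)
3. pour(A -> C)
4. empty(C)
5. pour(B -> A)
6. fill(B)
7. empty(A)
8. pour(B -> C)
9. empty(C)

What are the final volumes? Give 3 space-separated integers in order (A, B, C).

Answer: 0 0 0

Derivation:
Step 1: fill(C) -> (A=0 B=7 C=10)
Step 2: pour(C -> A) -> (A=3 B=7 C=7)
Step 3: pour(A -> C) -> (A=0 B=7 C=10)
Step 4: empty(C) -> (A=0 B=7 C=0)
Step 5: pour(B -> A) -> (A=3 B=4 C=0)
Step 6: fill(B) -> (A=3 B=7 C=0)
Step 7: empty(A) -> (A=0 B=7 C=0)
Step 8: pour(B -> C) -> (A=0 B=0 C=7)
Step 9: empty(C) -> (A=0 B=0 C=0)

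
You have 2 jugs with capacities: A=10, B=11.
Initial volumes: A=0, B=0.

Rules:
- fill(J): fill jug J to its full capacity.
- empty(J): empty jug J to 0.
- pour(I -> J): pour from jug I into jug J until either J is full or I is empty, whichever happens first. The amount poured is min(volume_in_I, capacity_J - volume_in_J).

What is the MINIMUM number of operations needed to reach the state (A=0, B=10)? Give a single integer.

Answer: 2

Derivation:
BFS from (A=0, B=0). One shortest path:
  1. fill(A) -> (A=10 B=0)
  2. pour(A -> B) -> (A=0 B=10)
Reached target in 2 moves.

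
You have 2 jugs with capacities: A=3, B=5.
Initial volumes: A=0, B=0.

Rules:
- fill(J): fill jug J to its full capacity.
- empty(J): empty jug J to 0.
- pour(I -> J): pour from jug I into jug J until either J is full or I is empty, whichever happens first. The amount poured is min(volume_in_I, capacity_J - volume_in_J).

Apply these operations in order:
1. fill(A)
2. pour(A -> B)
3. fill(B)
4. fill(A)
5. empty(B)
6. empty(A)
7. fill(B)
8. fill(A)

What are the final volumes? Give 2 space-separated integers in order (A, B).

Step 1: fill(A) -> (A=3 B=0)
Step 2: pour(A -> B) -> (A=0 B=3)
Step 3: fill(B) -> (A=0 B=5)
Step 4: fill(A) -> (A=3 B=5)
Step 5: empty(B) -> (A=3 B=0)
Step 6: empty(A) -> (A=0 B=0)
Step 7: fill(B) -> (A=0 B=5)
Step 8: fill(A) -> (A=3 B=5)

Answer: 3 5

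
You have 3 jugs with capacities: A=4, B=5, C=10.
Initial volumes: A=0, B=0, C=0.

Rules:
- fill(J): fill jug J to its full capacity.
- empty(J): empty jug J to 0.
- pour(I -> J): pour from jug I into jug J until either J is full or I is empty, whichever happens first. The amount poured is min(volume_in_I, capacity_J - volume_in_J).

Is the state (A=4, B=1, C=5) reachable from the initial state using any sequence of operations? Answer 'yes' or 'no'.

Answer: yes

Derivation:
BFS from (A=0, B=0, C=0):
  1. fill(C) -> (A=0 B=0 C=10)
  2. pour(C -> B) -> (A=0 B=5 C=5)
  3. pour(B -> A) -> (A=4 B=1 C=5)
Target reached → yes.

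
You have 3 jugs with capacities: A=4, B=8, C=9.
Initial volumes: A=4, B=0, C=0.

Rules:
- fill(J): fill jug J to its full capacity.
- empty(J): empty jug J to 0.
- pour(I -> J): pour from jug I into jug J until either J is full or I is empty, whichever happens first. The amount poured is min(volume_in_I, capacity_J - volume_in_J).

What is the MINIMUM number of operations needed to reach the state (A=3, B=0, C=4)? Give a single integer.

Answer: 7

Derivation:
BFS from (A=4, B=0, C=0). One shortest path:
  1. fill(B) -> (A=4 B=8 C=0)
  2. pour(A -> C) -> (A=0 B=8 C=4)
  3. fill(A) -> (A=4 B=8 C=4)
  4. pour(B -> C) -> (A=4 B=3 C=9)
  5. empty(C) -> (A=4 B=3 C=0)
  6. pour(A -> C) -> (A=0 B=3 C=4)
  7. pour(B -> A) -> (A=3 B=0 C=4)
Reached target in 7 moves.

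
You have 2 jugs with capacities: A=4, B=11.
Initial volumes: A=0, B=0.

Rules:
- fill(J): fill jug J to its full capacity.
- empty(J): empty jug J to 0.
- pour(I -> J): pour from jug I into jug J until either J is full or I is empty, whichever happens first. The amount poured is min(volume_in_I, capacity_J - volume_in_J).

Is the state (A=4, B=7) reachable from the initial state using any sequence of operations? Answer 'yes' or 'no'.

BFS from (A=0, B=0):
  1. fill(B) -> (A=0 B=11)
  2. pour(B -> A) -> (A=4 B=7)
Target reached → yes.

Answer: yes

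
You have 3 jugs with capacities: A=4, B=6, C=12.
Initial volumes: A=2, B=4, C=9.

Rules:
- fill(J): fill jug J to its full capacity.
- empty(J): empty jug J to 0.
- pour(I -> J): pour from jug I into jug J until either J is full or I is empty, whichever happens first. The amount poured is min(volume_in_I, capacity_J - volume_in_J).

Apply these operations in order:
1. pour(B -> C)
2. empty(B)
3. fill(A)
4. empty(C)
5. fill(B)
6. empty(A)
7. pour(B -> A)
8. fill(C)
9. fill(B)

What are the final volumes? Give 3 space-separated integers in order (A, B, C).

Step 1: pour(B -> C) -> (A=2 B=1 C=12)
Step 2: empty(B) -> (A=2 B=0 C=12)
Step 3: fill(A) -> (A=4 B=0 C=12)
Step 4: empty(C) -> (A=4 B=0 C=0)
Step 5: fill(B) -> (A=4 B=6 C=0)
Step 6: empty(A) -> (A=0 B=6 C=0)
Step 7: pour(B -> A) -> (A=4 B=2 C=0)
Step 8: fill(C) -> (A=4 B=2 C=12)
Step 9: fill(B) -> (A=4 B=6 C=12)

Answer: 4 6 12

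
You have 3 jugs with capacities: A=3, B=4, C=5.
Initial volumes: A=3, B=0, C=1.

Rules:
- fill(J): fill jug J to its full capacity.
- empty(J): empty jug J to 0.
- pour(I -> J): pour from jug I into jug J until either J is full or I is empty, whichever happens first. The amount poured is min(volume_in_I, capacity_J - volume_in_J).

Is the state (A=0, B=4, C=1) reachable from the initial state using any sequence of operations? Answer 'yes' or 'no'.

Answer: yes

Derivation:
BFS from (A=3, B=0, C=1):
  1. empty(A) -> (A=0 B=0 C=1)
  2. fill(B) -> (A=0 B=4 C=1)
Target reached → yes.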